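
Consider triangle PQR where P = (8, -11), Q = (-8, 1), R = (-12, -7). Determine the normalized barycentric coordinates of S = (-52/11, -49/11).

(3/11, 5/11, 3/11)

Signed area of the reference triangle: [PQR] = ½·(8·(1−(-7)) + (-8)·(-7−(-11)) + (-12)·(-11−1)) = ½·(64 − 32 + 144) = 88.
[SQR] = ½·((-52/11)·(1−(-7)) + (-8)·(-7−(-49/11)) + (-12)·(-49/11−1)) = ½·(-416/11 + 224/11 + 720/11) = 24, so the P-coordinate is 24/88 = 3/11.
[PSR] = ½·(8·(-49/11−(-7)) + (-52/11)·(-7−(-11)) + (-12)·(-11−(-49/11))) = ½·(224/11 − 208/11 + 864/11) = 40, so the Q-coordinate is 5/11.
[PQS] = ½·(8·(1−(-49/11)) + (-8)·(-49/11−(-11)) + (-52/11)·(-11−1)) = ½·(480/11 − 576/11 + 624/11) = 24, so the R-coordinate is 3/11.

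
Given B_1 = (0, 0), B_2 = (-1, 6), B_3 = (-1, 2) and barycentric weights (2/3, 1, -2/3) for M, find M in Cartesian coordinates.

M = (2/3)·B_1 + 1·B_2 + (-2/3)·B_3.
x-coordinate: (2/3)·0 + 1·(-1) + (-2/3)·(-1) = -1/3.
y-coordinate: (2/3)·0 + 1·6 + (-2/3)·2 = 14/3.

(-1/3, 14/3)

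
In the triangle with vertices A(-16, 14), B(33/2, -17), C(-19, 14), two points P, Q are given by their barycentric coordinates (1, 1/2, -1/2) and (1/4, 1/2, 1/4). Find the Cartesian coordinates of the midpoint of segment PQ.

Barycentric coordinates of the midpoint are the average: (5/8, 1/2, -1/8).
Converting: (5/8)·A + (1/2)·B + (-1/8)·C = (5/8, -3/2).

(5/8, -3/2)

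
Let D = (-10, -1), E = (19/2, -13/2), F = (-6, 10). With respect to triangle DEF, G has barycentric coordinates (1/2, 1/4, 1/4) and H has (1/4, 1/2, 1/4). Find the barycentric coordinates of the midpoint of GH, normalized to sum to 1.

(3/8, 3/8, 1/4)

Since both coordinate triples sum to 1, the midpoint's barycentrics are the componentwise average.
(1/2+1/4)/2 = 3/8; similarly 3/8 and 1/4.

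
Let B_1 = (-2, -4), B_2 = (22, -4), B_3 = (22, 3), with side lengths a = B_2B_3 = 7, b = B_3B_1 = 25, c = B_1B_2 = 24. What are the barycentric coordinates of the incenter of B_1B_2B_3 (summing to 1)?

(1/8, 25/56, 3/7)

The incenter has barycentric coordinates proportional to the opposite side lengths: (7 : 25 : 24).
Normalizing by 7+25+24 = 56 gives (1/8, 25/56, 3/7).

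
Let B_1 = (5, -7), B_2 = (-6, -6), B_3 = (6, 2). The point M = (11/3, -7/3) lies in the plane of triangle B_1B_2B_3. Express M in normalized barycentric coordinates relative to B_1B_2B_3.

(1/3, 1/6, 1/2)

Signed area of the reference triangle: [B_1B_2B_3] = ½·(5·(-6−2) + (-6)·(2−(-7)) + 6·(-7−(-6))) = ½·(-40 − 54 − 6) = -50.
[MB_2B_3] = ½·((11/3)·(-6−2) + (-6)·(2−(-7/3)) + 6·(-7/3−(-6))) = ½·(-88/3 − 26 + 22) = -50/3, so the B_1-coordinate is (-50/3)/(-50) = 1/3.
[B_1MB_3] = ½·(5·(-7/3−2) + (11/3)·(2−(-7)) + 6·(-7−(-7/3))) = ½·(-65/3 + 33 − 28) = -25/3, so the B_2-coordinate is 1/6.
[B_1B_2M] = ½·(5·(-6−(-7/3)) + (-6)·(-7/3−(-7)) + (11/3)·(-7−(-6))) = ½·(-55/3 − 28 − 11/3) = -25, so the B_3-coordinate is 1/2.
Check: 1/3 + 1/6 + 1/2 = 1.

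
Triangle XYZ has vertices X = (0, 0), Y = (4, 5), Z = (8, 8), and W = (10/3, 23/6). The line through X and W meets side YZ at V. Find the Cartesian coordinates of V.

(5, 23/4)

Barycentric coordinates of W with respect to XYZ: (1/3, 1/2, 1/6).
On side YZ the X-coordinate is zero; dropping W's X-weight 1/3 and renormalizing the remaining 1/2 : 1/6 gives weights 3/4, 1/4 on Y, Z.
V = (3/4)·(4, 5) + (1/4)·(8, 8) = (5, 23/4).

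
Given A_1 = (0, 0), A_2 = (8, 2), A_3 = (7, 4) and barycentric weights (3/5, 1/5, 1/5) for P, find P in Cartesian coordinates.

(3, 6/5)

P = (3/5)·A_1 + (1/5)·A_2 + (1/5)·A_3.
x-coordinate: (3/5)·0 + (1/5)·8 + (1/5)·7 = 3.
y-coordinate: (3/5)·0 + (1/5)·2 + (1/5)·4 = 6/5.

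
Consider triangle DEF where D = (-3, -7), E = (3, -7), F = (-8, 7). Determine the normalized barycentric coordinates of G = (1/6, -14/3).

Signed area of the reference triangle: [DEF] = ½·((-3)·(-7−7) + 3·(7−(-7)) + (-8)·(-7−(-7))) = ½·(42 + 42 + 0) = 42.
[GEF] = ½·((1/6)·(-7−7) + 3·(7−(-14/3)) + (-8)·(-14/3−(-7))) = ½·(-7/3 + 35 − 56/3) = 7, so the D-coordinate is 7/42 = 1/6.
[DGF] = ½·((-3)·(-14/3−7) + (1/6)·(7−(-7)) + (-8)·(-7−(-14/3))) = ½·(35 + 7/3 + 56/3) = 28, so the E-coordinate is 2/3.
[DEG] = ½·((-3)·(-7−(-14/3)) + 3·(-14/3−(-7)) + (1/6)·(-7−(-7))) = ½·(7 + 7 + 0) = 7, so the F-coordinate is 1/6.
Check: 1/6 + 2/3 + 1/6 = 1.

(1/6, 2/3, 1/6)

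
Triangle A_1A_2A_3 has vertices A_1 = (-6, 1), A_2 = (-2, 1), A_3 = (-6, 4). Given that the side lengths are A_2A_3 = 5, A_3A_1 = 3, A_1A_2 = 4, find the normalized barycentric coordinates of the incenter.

(5/12, 1/4, 1/3)

The incenter has barycentric coordinates proportional to the opposite side lengths: (5 : 3 : 4).
Normalizing by 5+3+4 = 12 gives (5/12, 1/4, 1/3).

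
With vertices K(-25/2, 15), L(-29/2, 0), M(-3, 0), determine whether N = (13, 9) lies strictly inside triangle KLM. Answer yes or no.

Barycentric coordinates of N: (3/5, -217/115, 263/115).
The three coordinates are positive, negative, positive; a point is interior exactly when all three are positive.

no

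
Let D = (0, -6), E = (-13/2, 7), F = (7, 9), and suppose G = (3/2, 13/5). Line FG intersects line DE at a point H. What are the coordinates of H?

(-13/6, -5/3)

Barycentric coordinates of G with respect to DEF: (2/5, 1/5, 2/5).
On side DE the F-coordinate is zero; dropping G's F-weight 2/5 and renormalizing the remaining 2/5 : 1/5 gives weights 2/3, 1/3 on D, E.
H = (2/3)·(0, -6) + (1/3)·(-13/2, 7) = (-13/6, -5/3).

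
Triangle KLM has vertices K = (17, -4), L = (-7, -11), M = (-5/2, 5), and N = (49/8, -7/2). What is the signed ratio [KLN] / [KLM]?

1/4

[KLM] = ½·(17·(-11−5) + (-7)·(5−(-4)) + (-5/2)·(-4−(-11))) = ½·(-272 − 63 − 35/2) = -705/4.
[KLN] = ½·(17·(-11−(-7/2)) + (-7)·(-7/2−(-4)) + (49/8)·(-4−(-11))) = ½·(-255/2 − 7/2 + 343/8) = -705/16, so the ratio is (-705/16)/(-705/4) = 1/4.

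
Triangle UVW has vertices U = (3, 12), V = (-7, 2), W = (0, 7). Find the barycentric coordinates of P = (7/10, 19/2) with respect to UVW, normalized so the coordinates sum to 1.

(7/10, 1/5, 1/10)

Signed area of the reference triangle: [UVW] = ½·(3·(2−7) + (-7)·(7−12) + 0·(12−2)) = ½·(-15 + 35 + 0) = 10.
[PVW] = ½·((7/10)·(2−7) + (-7)·(7−(19/2)) + 0·(19/2−2)) = ½·(-7/2 + 35/2 + 0) = 7, so the U-coordinate is 7/10 = 7/10.
[UPW] = ½·(3·(19/2−7) + (7/10)·(7−12) + 0·(12−(19/2))) = ½·(15/2 − 7/2 + 0) = 2, so the V-coordinate is 1/5.
[UVP] = ½·(3·(2−(19/2)) + (-7)·(19/2−12) + (7/10)·(12−2)) = ½·(-45/2 + 35/2 + 7) = 1, so the W-coordinate is 1/10.
Check: 7/10 + 1/5 + 1/10 = 1.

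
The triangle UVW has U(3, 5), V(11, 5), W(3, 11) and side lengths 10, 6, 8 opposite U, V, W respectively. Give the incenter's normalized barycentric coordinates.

The incenter has barycentric coordinates proportional to the opposite side lengths: (10 : 6 : 8).
Normalizing by 10+6+8 = 24 gives (5/12, 1/4, 1/3).

(5/12, 1/4, 1/3)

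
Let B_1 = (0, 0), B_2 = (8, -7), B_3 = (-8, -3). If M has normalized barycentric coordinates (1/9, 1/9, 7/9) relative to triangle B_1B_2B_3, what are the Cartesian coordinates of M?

M = (1/9)·B_1 + (1/9)·B_2 + (7/9)·B_3.
x-coordinate: (1/9)·0 + (1/9)·8 + (7/9)·(-8) = -16/3.
y-coordinate: (1/9)·0 + (1/9)·(-7) + (7/9)·(-3) = -28/9.

(-16/3, -28/9)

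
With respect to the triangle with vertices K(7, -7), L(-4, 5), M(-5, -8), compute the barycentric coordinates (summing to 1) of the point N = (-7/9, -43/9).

Signed area of the reference triangle: [KLM] = ½·(7·(5−(-8)) + (-4)·(-8−(-7)) + (-5)·(-7−5)) = ½·(91 + 4 + 60) = 155/2.
[NLM] = ½·((-7/9)·(5−(-8)) + (-4)·(-8−(-43/9)) + (-5)·(-43/9−5)) = ½·(-91/9 + 116/9 + 440/9) = 155/6, so the K-coordinate is (155/6)/(155/2) = 1/3.
[KNM] = ½·(7·(-43/9−(-8)) + (-7/9)·(-8−(-7)) + (-5)·(-7−(-43/9))) = ½·(203/9 + 7/9 + 100/9) = 155/9, so the L-coordinate is 2/9.
[KLN] = ½·(7·(5−(-43/9)) + (-4)·(-43/9−(-7)) + (-7/9)·(-7−5)) = ½·(616/9 − 80/9 + 28/3) = 310/9, so the M-coordinate is 4/9.
Check: 1/3 + 2/9 + 4/9 = 1.

(1/3, 2/9, 4/9)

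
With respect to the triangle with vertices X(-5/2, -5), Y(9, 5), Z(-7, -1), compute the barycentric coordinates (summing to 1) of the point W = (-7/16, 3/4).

(1/8, 3/8, 1/2)

Signed area of the reference triangle: [XYZ] = ½·((-5/2)·(5−(-1)) + 9·(-1−(-5)) + (-7)·(-5−5)) = ½·(-15 + 36 + 70) = 91/2.
[WYZ] = ½·((-7/16)·(5−(-1)) + 9·(-1−(3/4)) + (-7)·(3/4−5)) = ½·(-21/8 − 63/4 + 119/4) = 91/16, so the X-coordinate is (91/16)/(91/2) = 1/8.
[XWZ] = ½·((-5/2)·(3/4−(-1)) + (-7/16)·(-1−(-5)) + (-7)·(-5−(3/4))) = ½·(-35/8 − 7/4 + 161/4) = 273/16, so the Y-coordinate is 3/8.
[XYW] = ½·((-5/2)·(5−(3/4)) + 9·(3/4−(-5)) + (-7/16)·(-5−5)) = ½·(-85/8 + 207/4 + 35/8) = 91/4, so the Z-coordinate is 1/2.
Check: 1/8 + 3/8 + 1/2 = 1.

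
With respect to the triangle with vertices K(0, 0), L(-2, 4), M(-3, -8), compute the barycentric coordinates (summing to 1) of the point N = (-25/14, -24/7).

(5/14, 1/7, 1/2)

Signed area of the reference triangle: [KLM] = ½·(0·(4−(-8)) + (-2)·(-8−0) + (-3)·(0−4)) = ½·(0 + 16 + 12) = 14.
[NLM] = ½·((-25/14)·(4−(-8)) + (-2)·(-8−(-24/7)) + (-3)·(-24/7−4)) = ½·(-150/7 + 64/7 + 156/7) = 5, so the K-coordinate is 5/14 = 5/14.
[KNM] = ½·(0·(-24/7−(-8)) + (-25/14)·(-8−0) + (-3)·(0−(-24/7))) = ½·(0 + 100/7 − 72/7) = 2, so the L-coordinate is 1/7.
[KLN] = ½·(0·(4−(-24/7)) + (-2)·(-24/7−0) + (-25/14)·(0−4)) = ½·(0 + 48/7 + 50/7) = 7, so the M-coordinate is 1/2.
Check: 5/14 + 1/7 + 1/2 = 1.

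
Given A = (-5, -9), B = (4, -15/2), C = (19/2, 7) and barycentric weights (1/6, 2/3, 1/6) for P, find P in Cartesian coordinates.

P = (1/6)·A + (2/3)·B + (1/6)·C.
x-coordinate: (1/6)·(-5) + (2/3)·4 + (1/6)·(19/2) = 41/12.
y-coordinate: (1/6)·(-9) + (2/3)·(-15/2) + (1/6)·7 = -16/3.

(41/12, -16/3)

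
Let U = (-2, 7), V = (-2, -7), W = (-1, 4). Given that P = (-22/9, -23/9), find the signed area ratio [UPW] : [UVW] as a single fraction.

7/9

[UVW] = ½·((-2)·(-7−4) + (-2)·(4−7) + (-1)·(7−(-7))) = ½·(22 + 6 − 14) = 7.
[UPW] = ½·((-2)·(-23/9−4) + (-22/9)·(4−7) + (-1)·(7−(-23/9))) = ½·(118/9 + 22/3 − 86/9) = 49/9, so the ratio is (49/9)/7 = 7/9.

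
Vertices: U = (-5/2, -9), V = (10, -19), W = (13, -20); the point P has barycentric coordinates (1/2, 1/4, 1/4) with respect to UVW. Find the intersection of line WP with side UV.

Line WP meets UV where the W-coordinate vanishes; zeroing P's W-weight and renormalizing leaves U, V-weights 1/2 : 1/4 → (2/3, 1/3).
So Q = (2/3)·U + (1/3)·V = (5/3, -37/3).

(5/3, -37/3)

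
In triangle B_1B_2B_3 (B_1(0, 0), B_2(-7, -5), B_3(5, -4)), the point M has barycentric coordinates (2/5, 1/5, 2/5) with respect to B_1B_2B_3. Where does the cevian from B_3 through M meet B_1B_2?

(-7/3, -5/3)

Line B_3M meets B_1B_2 where the B_3-coordinate vanishes; zeroing M's B_3-weight and renormalizing leaves B_1, B_2-weights 2/5 : 1/5 → (2/3, 1/3).
So N = (2/3)·B_1 + (1/3)·B_2 = (-7/3, -5/3).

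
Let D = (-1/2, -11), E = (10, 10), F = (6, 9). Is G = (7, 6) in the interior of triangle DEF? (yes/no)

Barycentric coordinates of G: (26/147, 79/147, 2/7).
The three coordinates are positive, positive, positive; a point is interior exactly when all three are positive.

yes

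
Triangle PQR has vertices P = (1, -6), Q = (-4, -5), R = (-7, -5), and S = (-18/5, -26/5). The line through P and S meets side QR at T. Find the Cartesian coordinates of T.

Barycentric coordinates of S with respect to PQR: (1/5, 3/5, 1/5).
On side QR the P-coordinate is zero; dropping S's P-weight 1/5 and renormalizing the remaining 3/5 : 1/5 gives weights 3/4, 1/4 on Q, R.
T = (3/4)·(-4, -5) + (1/4)·(-7, -5) = (-19/4, -5).

(-19/4, -5)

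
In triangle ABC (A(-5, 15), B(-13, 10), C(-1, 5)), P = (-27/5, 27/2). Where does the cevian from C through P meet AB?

Barycentric coordinates of P with respect to ABC: (4/5, 1/10, 1/10).
On side AB the C-coordinate is zero; dropping P's C-weight 1/10 and renormalizing the remaining 4/5 : 1/10 gives weights 8/9, 1/9 on A, B.
Q = (8/9)·(-5, 15) + (1/9)·(-13, 10) = (-53/9, 130/9).

(-53/9, 130/9)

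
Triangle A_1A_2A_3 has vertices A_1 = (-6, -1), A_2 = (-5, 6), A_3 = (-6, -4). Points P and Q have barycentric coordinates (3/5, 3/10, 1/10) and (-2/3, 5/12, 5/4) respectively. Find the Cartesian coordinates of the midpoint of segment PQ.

Barycentric coordinates of the midpoint are the average: (-1/30, 43/120, 27/40).
Converting: (-1/30)·A_1 + (43/120)·A_2 + (27/40)·A_3 = (-677/120, -31/60).

(-677/120, -31/60)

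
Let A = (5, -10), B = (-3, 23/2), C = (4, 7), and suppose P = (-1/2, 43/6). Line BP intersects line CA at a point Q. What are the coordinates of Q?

(9/2, -3/2)

Barycentric coordinates of P with respect to ABC: (1/6, 2/3, 1/6).
On side CA the B-coordinate is zero; dropping P's B-weight 2/3 and renormalizing the remaining 1/6 : 1/6 gives weights 1/2, 1/2 on C, A.
Q = (1/2)·(4, 7) + (1/2)·(5, -10) = (9/2, -3/2).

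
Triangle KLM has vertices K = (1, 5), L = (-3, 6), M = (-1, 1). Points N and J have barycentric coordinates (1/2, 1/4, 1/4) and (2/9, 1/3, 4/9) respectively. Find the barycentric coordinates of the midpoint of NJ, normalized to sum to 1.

(13/36, 7/24, 25/72)

Since both coordinate triples sum to 1, the midpoint's barycentrics are the componentwise average.
(1/2+2/9)/2 = 13/36; similarly 7/24 and 25/72.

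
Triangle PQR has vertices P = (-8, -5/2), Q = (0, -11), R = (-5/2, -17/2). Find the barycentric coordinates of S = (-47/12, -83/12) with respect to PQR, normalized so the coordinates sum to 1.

(1/3, 1/6, 1/2)

Signed area of the reference triangle: [PQR] = ½·((-8)·(-11−(-17/2)) + 0·(-17/2−(-5/2)) + (-5/2)·(-5/2−(-11))) = ½·(20 + 0 − 85/4) = -5/8.
[SQR] = ½·((-47/12)·(-11−(-17/2)) + 0·(-17/2−(-83/12)) + (-5/2)·(-83/12−(-11))) = ½·(235/24 + 0 − 245/24) = -5/24, so the P-coordinate is (-5/24)/(-5/8) = 1/3.
[PSR] = ½·((-8)·(-83/12−(-17/2)) + (-47/12)·(-17/2−(-5/2)) + (-5/2)·(-5/2−(-83/12))) = ½·(-38/3 + 47/2 − 265/24) = -5/48, so the Q-coordinate is 1/6.
[PQS] = ½·((-8)·(-11−(-83/12)) + 0·(-83/12−(-5/2)) + (-47/12)·(-5/2−(-11))) = ½·(98/3 + 0 − 799/24) = -5/16, so the R-coordinate is 1/2.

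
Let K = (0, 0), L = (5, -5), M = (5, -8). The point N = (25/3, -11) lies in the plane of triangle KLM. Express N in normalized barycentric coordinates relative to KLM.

(-2/3, 7/9, 8/9)

Signed area of the reference triangle: [KLM] = ½·(0·(-5−(-8)) + 5·(-8−0) + 5·(0−(-5))) = ½·(0 − 40 + 25) = -15/2.
[NLM] = ½·((25/3)·(-5−(-8)) + 5·(-8−(-11)) + 5·(-11−(-5))) = ½·(25 + 15 − 30) = 5, so the K-coordinate is 5/(-15/2) = -2/3.
[KNM] = ½·(0·(-11−(-8)) + (25/3)·(-8−0) + 5·(0−(-11))) = ½·(0 − 200/3 + 55) = -35/6, so the L-coordinate is 7/9.
[KLN] = ½·(0·(-5−(-11)) + 5·(-11−0) + (25/3)·(0−(-5))) = ½·(0 − 55 + 125/3) = -20/3, so the M-coordinate is 8/9.
Check: -2/3 + 7/9 + 8/9 = 1.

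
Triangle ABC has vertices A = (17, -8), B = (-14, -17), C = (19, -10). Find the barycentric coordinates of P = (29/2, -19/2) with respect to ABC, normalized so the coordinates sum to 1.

Signed area of the reference triangle: [ABC] = ½·(17·(-17−(-10)) + (-14)·(-10−(-8)) + 19·(-8−(-17))) = ½·(-119 + 28 + 171) = 40.
[PBC] = ½·((29/2)·(-17−(-10)) + (-14)·(-10−(-19/2)) + 19·(-19/2−(-17))) = ½·(-203/2 + 7 + 285/2) = 24, so the A-coordinate is 24/40 = 3/5.
[APC] = ½·(17·(-19/2−(-10)) + (29/2)·(-10−(-8)) + 19·(-8−(-19/2))) = ½·(17/2 − 29 + 57/2) = 4, so the B-coordinate is 1/10.
[ABP] = ½·(17·(-17−(-19/2)) + (-14)·(-19/2−(-8)) + (29/2)·(-8−(-17))) = ½·(-255/2 + 21 + 261/2) = 12, so the C-coordinate is 3/10.

(3/5, 1/10, 3/10)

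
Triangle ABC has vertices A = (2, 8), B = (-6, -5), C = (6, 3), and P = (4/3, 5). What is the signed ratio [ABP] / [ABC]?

1/6

[ABC] = ½·(2·(-5−3) + (-6)·(3−8) + 6·(8−(-5))) = ½·(-16 + 30 + 78) = 46.
[ABP] = ½·(2·(-5−5) + (-6)·(5−8) + (4/3)·(8−(-5))) = ½·(-20 + 18 + 52/3) = 23/3, so the ratio is (23/3)/46 = 1/6.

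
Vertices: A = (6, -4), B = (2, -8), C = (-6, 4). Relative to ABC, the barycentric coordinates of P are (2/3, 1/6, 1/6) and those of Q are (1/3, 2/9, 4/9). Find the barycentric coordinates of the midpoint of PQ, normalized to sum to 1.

(1/2, 7/36, 11/36)

Since both coordinate triples sum to 1, the midpoint's barycentrics are the componentwise average.
(2/3+1/3)/2 = 1/2; similarly 7/36 and 11/36.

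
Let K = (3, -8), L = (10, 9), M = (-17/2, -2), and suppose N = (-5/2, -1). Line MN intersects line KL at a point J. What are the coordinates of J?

Barycentric coordinates of N with respect to KLM: (1/5, 1/5, 3/5).
On side KL the M-coordinate is zero; dropping N's M-weight 3/5 and renormalizing the remaining 1/5 : 1/5 gives weights 1/2, 1/2 on K, L.
J = (1/2)·(3, -8) + (1/2)·(10, 9) = (13/2, 1/2).

(13/2, 1/2)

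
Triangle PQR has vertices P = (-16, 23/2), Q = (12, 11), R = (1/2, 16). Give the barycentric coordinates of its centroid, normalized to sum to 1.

The centroid is the average of the vertices, so each weight is 1/3.

(1/3, 1/3, 1/3)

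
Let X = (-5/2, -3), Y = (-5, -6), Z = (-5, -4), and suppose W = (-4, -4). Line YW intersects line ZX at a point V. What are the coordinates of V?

Barycentric coordinates of W with respect to XYZ: (2/5, 1/5, 2/5).
On side ZX the Y-coordinate is zero; dropping W's Y-weight 1/5 and renormalizing the remaining 2/5 : 2/5 gives weights 1/2, 1/2 on Z, X.
V = (1/2)·(-5, -4) + (1/2)·(-5/2, -3) = (-15/4, -7/2).

(-15/4, -7/2)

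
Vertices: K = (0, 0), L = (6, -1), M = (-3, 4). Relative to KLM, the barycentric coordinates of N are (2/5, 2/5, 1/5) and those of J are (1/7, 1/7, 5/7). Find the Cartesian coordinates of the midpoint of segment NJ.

(9/35, 109/70)

Barycentric coordinates of the midpoint are the average: (19/70, 19/70, 16/35).
Converting: (19/70)·K + (19/70)·L + (16/35)·M = (9/35, 109/70).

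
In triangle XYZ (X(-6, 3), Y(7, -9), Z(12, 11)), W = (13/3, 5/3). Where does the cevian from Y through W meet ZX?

Barycentric coordinates of W with respect to XYZ: (1/3, 1/3, 1/3).
On side ZX the Y-coordinate is zero; dropping W's Y-weight 1/3 and renormalizing the remaining 1/3 : 1/3 gives weights 1/2, 1/2 on Z, X.
V = (1/2)·(12, 11) + (1/2)·(-6, 3) = (3, 7).

(3, 7)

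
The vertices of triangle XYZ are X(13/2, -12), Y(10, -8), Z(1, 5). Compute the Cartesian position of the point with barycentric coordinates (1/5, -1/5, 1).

W = (1/5)·X + (-1/5)·Y + 1·Z.
x-coordinate: (1/5)·(13/2) + (-1/5)·10 + 1·1 = 3/10.
y-coordinate: (1/5)·(-12) + (-1/5)·(-8) + 1·5 = 21/5.

(3/10, 21/5)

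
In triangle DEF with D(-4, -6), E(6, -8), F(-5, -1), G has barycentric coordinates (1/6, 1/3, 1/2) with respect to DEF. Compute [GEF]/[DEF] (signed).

The signed ratio [GEF]/[DEF] equals the barycentric coordinate of G at vertex D, which is 1/6.

1/6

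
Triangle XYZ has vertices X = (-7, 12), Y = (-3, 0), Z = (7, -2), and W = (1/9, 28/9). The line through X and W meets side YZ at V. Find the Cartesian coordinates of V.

(11/3, -4/3)

Barycentric coordinates of W with respect to XYZ: (1/3, 2/9, 4/9).
On side YZ the X-coordinate is zero; dropping W's X-weight 1/3 and renormalizing the remaining 2/9 : 4/9 gives weights 1/3, 2/3 on Y, Z.
V = (1/3)·(-3, 0) + (2/3)·(7, -2) = (11/3, -4/3).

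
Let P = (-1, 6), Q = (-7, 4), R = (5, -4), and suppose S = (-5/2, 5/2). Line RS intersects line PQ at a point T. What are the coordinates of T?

(-5, 14/3)

Barycentric coordinates of S with respect to PQR: (1/4, 1/2, 1/4).
On side PQ the R-coordinate is zero; dropping S's R-weight 1/4 and renormalizing the remaining 1/4 : 1/2 gives weights 1/3, 2/3 on P, Q.
T = (1/3)·(-1, 6) + (2/3)·(-7, 4) = (-5, 14/3).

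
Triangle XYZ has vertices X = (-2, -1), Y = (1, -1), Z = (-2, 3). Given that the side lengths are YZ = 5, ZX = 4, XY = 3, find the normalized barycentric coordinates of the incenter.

(5/12, 1/3, 1/4)

The incenter has barycentric coordinates proportional to the opposite side lengths: (5 : 4 : 3).
Normalizing by 5+4+3 = 12 gives (5/12, 1/3, 1/4).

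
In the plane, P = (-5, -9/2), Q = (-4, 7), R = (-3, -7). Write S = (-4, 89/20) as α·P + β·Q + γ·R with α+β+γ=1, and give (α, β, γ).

(1/10, 4/5, 1/10)

Signed area of the reference triangle: [PQR] = ½·((-5)·(7−(-7)) + (-4)·(-7−(-9/2)) + (-3)·(-9/2−7)) = ½·(-70 + 10 + 69/2) = -51/4.
[SQR] = ½·((-4)·(7−(-7)) + (-4)·(-7−(89/20)) + (-3)·(89/20−7)) = ½·(-56 + 229/5 + 153/20) = -51/40, so the P-coordinate is (-51/40)/(-51/4) = 1/10.
[PSR] = ½·((-5)·(89/20−(-7)) + (-4)·(-7−(-9/2)) + (-3)·(-9/2−(89/20))) = ½·(-229/4 + 10 + 537/20) = -51/5, so the Q-coordinate is 4/5.
[PQS] = ½·((-5)·(7−(89/20)) + (-4)·(89/20−(-9/2)) + (-4)·(-9/2−7)) = ½·(-51/4 − 179/5 + 46) = -51/40, so the R-coordinate is 1/10.
Check: 1/10 + 4/5 + 1/10 = 1.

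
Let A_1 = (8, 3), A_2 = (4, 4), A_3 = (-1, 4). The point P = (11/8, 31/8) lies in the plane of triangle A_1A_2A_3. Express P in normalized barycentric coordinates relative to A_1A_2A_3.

(1/8, 1/4, 5/8)

Signed area of the reference triangle: [A_1A_2A_3] = ½·(8·(4−4) + 4·(4−3) + (-1)·(3−4)) = ½·(0 + 4 + 1) = 5/2.
[PA_2A_3] = ½·((11/8)·(4−4) + 4·(4−(31/8)) + (-1)·(31/8−4)) = ½·(0 + 1/2 + 1/8) = 5/16, so the A_1-coordinate is (5/16)/(5/2) = 1/8.
[A_1PA_3] = ½·(8·(31/8−4) + (11/8)·(4−3) + (-1)·(3−(31/8))) = ½·(-1 + 11/8 + 7/8) = 5/8, so the A_2-coordinate is 1/4.
[A_1A_2P] = ½·(8·(4−(31/8)) + 4·(31/8−3) + (11/8)·(3−4)) = ½·(1 + 7/2 − 11/8) = 25/16, so the A_3-coordinate is 5/8.
Check: 1/8 + 1/4 + 5/8 = 1.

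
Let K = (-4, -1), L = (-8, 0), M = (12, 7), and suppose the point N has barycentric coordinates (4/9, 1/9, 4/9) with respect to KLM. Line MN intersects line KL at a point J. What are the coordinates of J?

(-24/5, -4/5)

Line MN meets KL where the M-coordinate vanishes; zeroing N's M-weight and renormalizing leaves K, L-weights 4/9 : 1/9 → (4/5, 1/5).
So J = (4/5)·K + (1/5)·L = (-24/5, -4/5).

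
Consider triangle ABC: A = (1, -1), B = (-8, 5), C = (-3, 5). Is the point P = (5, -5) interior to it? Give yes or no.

Barycentric coordinates of P: (5/3, -4/15, -2/5).
The three coordinates are positive, negative, negative; a point is interior exactly when all three are positive.

no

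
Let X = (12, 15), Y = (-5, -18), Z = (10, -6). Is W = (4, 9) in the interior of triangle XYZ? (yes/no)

Barycentric coordinates of W: (99/97, 52/97, -54/97).
The three coordinates are positive, positive, negative; a point is interior exactly when all three are positive.

no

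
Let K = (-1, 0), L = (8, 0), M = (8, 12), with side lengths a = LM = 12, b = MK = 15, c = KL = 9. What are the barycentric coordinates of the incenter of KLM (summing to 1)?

(1/3, 5/12, 1/4)

The incenter has barycentric coordinates proportional to the opposite side lengths: (12 : 15 : 9).
Normalizing by 12+15+9 = 36 gives (1/3, 5/12, 1/4).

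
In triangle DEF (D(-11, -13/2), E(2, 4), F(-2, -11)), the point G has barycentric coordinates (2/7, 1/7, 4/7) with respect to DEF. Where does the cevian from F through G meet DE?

(-20/3, -3)

Line FG meets DE where the F-coordinate vanishes; zeroing G's F-weight and renormalizing leaves D, E-weights 2/7 : 1/7 → (2/3, 1/3).
So H = (2/3)·D + (1/3)·E = (-20/3, -3).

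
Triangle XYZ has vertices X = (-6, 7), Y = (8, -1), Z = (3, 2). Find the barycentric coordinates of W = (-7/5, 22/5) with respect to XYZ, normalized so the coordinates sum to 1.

Signed area of the reference triangle: [XYZ] = ½·((-6)·(-1−2) + 8·(2−7) + 3·(7−(-1))) = ½·(18 − 40 + 24) = 1.
[WYZ] = ½·((-7/5)·(-1−2) + 8·(2−(22/5)) + 3·(22/5−(-1))) = ½·(21/5 − 96/5 + 81/5) = 3/5, so the X-coordinate is (3/5)/1 = 3/5.
[XWZ] = ½·((-6)·(22/5−2) + (-7/5)·(2−7) + 3·(7−(22/5))) = ½·(-72/5 + 7 + 39/5) = 1/5, so the Y-coordinate is 1/5.
[XYW] = ½·((-6)·(-1−(22/5)) + 8·(22/5−7) + (-7/5)·(7−(-1))) = ½·(162/5 − 104/5 − 56/5) = 1/5, so the Z-coordinate is 1/5.
Check: 3/5 + 1/5 + 1/5 = 1.

(3/5, 1/5, 1/5)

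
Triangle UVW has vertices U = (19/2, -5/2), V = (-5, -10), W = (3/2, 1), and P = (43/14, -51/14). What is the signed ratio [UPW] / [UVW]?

2/7

[UVW] = ½·((19/2)·(-10−1) + (-5)·(1−(-5/2)) + (3/2)·(-5/2−(-10))) = ½·(-209/2 − 35/2 + 45/4) = -443/8.
[UPW] = ½·((19/2)·(-51/14−1) + (43/14)·(1−(-5/2)) + (3/2)·(-5/2−(-51/14))) = ½·(-1235/28 + 43/4 + 12/7) = -443/28, so the ratio is (-443/28)/(-443/8) = 2/7.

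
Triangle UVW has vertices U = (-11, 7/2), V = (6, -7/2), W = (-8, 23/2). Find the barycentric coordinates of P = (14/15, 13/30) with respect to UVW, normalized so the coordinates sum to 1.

(2/15, 2/3, 1/5)

Signed area of the reference triangle: [UVW] = ½·((-11)·(-7/2−(23/2)) + 6·(23/2−(7/2)) + (-8)·(7/2−(-7/2))) = ½·(165 + 48 − 56) = 157/2.
[PVW] = ½·((14/15)·(-7/2−(23/2)) + 6·(23/2−(13/30)) + (-8)·(13/30−(-7/2))) = ½·(-14 + 332/5 − 472/15) = 157/15, so the U-coordinate is (157/15)/(157/2) = 2/15.
[UPW] = ½·((-11)·(13/30−(23/2)) + (14/15)·(23/2−(7/2)) + (-8)·(7/2−(13/30))) = ½·(1826/15 + 112/15 − 368/15) = 157/3, so the V-coordinate is 2/3.
[UVP] = ½·((-11)·(-7/2−(13/30)) + 6·(13/30−(7/2)) + (14/15)·(7/2−(-7/2))) = ½·(649/15 − 92/5 + 98/15) = 157/10, so the W-coordinate is 1/5.
Check: 2/15 + 2/3 + 1/5 = 1.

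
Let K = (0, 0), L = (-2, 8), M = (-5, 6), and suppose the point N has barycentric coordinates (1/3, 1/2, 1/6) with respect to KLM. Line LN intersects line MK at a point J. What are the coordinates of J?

Line LN meets MK where the L-coordinate vanishes; zeroing N's L-weight and renormalizing leaves M, K-weights 1/6 : 1/3 → (1/3, 2/3).
So J = (1/3)·M + (2/3)·K = (-5/3, 2).

(-5/3, 2)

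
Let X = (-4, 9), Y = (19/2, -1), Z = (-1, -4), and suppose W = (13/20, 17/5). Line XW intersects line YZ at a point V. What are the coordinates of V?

(53/10, -11/5)

Barycentric coordinates of W with respect to XYZ: (1/2, 3/10, 1/5).
On side YZ the X-coordinate is zero; dropping W's X-weight 1/2 and renormalizing the remaining 3/10 : 1/5 gives weights 3/5, 2/5 on Y, Z.
V = (3/5)·(19/2, -1) + (2/5)·(-1, -4) = (53/10, -11/5).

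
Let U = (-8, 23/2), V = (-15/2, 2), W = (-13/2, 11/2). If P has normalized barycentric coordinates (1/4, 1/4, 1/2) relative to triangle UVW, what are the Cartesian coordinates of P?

P = (1/4)·U + (1/4)·V + (1/2)·W.
x-coordinate: (1/4)·(-8) + (1/4)·(-15/2) + (1/2)·(-13/2) = -57/8.
y-coordinate: (1/4)·(23/2) + (1/4)·2 + (1/2)·(11/2) = 49/8.

(-57/8, 49/8)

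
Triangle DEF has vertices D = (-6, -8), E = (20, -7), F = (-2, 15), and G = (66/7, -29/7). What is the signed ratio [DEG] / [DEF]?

1/7

[DEF] = ½·((-6)·(-7−15) + 20·(15−(-8)) + (-2)·(-8−(-7))) = ½·(132 + 460 + 2) = 297.
[DEG] = ½·((-6)·(-7−(-29/7)) + 20·(-29/7−(-8)) + (66/7)·(-8−(-7))) = ½·(120/7 + 540/7 − 66/7) = 297/7, so the ratio is (297/7)/297 = 1/7.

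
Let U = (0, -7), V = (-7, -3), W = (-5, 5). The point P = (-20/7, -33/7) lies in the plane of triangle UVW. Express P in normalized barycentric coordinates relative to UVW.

(4/7, 5/14, 1/14)

Signed area of the reference triangle: [UVW] = ½·(0·(-3−5) + (-7)·(5−(-7)) + (-5)·(-7−(-3))) = ½·(0 − 84 + 20) = -32.
[PVW] = ½·((-20/7)·(-3−5) + (-7)·(5−(-33/7)) + (-5)·(-33/7−(-3))) = ½·(160/7 − 68 + 60/7) = -128/7, so the U-coordinate is (-128/7)/(-32) = 4/7.
[UPW] = ½·(0·(-33/7−5) + (-20/7)·(5−(-7)) + (-5)·(-7−(-33/7))) = ½·(0 − 240/7 + 80/7) = -80/7, so the V-coordinate is 5/14.
[UVP] = ½·(0·(-3−(-33/7)) + (-7)·(-33/7−(-7)) + (-20/7)·(-7−(-3))) = ½·(0 − 16 + 80/7) = -16/7, so the W-coordinate is 1/14.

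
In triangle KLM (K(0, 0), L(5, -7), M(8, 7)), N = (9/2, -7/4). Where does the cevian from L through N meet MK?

(4, 7/2)

Barycentric coordinates of N with respect to KLM: (1/4, 1/2, 1/4).
On side MK the L-coordinate is zero; dropping N's L-weight 1/2 and renormalizing the remaining 1/4 : 1/4 gives weights 1/2, 1/2 on M, K.
J = (1/2)·(8, 7) + (1/2)·(0, 0) = (4, 7/2).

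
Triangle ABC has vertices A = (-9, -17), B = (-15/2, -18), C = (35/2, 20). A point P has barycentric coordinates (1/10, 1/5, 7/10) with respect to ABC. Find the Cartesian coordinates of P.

P = (1/10)·A + (1/5)·B + (7/10)·C.
x-coordinate: (1/10)·(-9) + (1/5)·(-15/2) + (7/10)·(35/2) = 197/20.
y-coordinate: (1/10)·(-17) + (1/5)·(-18) + (7/10)·20 = 87/10.

(197/20, 87/10)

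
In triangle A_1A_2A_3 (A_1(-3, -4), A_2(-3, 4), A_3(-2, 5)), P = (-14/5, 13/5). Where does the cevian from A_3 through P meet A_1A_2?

Barycentric coordinates of P with respect to A_1A_2A_3: (1/5, 3/5, 1/5).
On side A_1A_2 the A_3-coordinate is zero; dropping P's A_3-weight 1/5 and renormalizing the remaining 1/5 : 3/5 gives weights 1/4, 3/4 on A_1, A_2.
Q = (1/4)·(-3, -4) + (3/4)·(-3, 4) = (-3, 2).

(-3, 2)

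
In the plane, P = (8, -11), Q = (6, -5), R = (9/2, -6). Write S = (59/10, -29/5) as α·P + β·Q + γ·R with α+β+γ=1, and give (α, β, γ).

Signed area of the reference triangle: [PQR] = ½·(8·(-5−(-6)) + 6·(-6−(-11)) + (9/2)·(-11−(-5))) = ½·(8 + 30 − 27) = 11/2.
[SQR] = ½·((59/10)·(-5−(-6)) + 6·(-6−(-29/5)) + (9/2)·(-29/5−(-5))) = ½·(59/10 − 6/5 − 18/5) = 11/20, so the P-coordinate is (11/20)/(11/2) = 1/10.
[PSR] = ½·(8·(-29/5−(-6)) + (59/10)·(-6−(-11)) + (9/2)·(-11−(-29/5))) = ½·(8/5 + 59/2 − 117/5) = 77/20, so the Q-coordinate is 7/10.
[PQS] = ½·(8·(-5−(-29/5)) + 6·(-29/5−(-11)) + (59/10)·(-11−(-5))) = ½·(32/5 + 156/5 − 177/5) = 11/10, so the R-coordinate is 1/5.
Check: 1/10 + 7/10 + 1/5 = 1.

(1/10, 7/10, 1/5)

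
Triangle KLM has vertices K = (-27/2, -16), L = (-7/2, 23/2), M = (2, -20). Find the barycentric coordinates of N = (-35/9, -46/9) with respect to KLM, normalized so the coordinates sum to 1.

Signed area of the reference triangle: [KLM] = ½·((-27/2)·(23/2−(-20)) + (-7/2)·(-20−(-16)) + 2·(-16−(23/2))) = ½·(-1701/4 + 14 − 55) = -1865/8.
[NLM] = ½·((-35/9)·(23/2−(-20)) + (-7/2)·(-20−(-46/9)) + 2·(-46/9−(23/2))) = ½·(-245/2 + 469/9 − 299/9) = -1865/36, so the K-coordinate is (-1865/36)/(-1865/8) = 2/9.
[KNM] = ½·((-27/2)·(-46/9−(-20)) + (-35/9)·(-20−(-16)) + 2·(-16−(-46/9))) = ½·(-201 + 140/9 − 196/9) = -1865/18, so the L-coordinate is 4/9.
[KLN] = ½·((-27/2)·(23/2−(-46/9)) + (-7/2)·(-46/9−(-16)) + (-35/9)·(-16−(23/2))) = ½·(-897/4 − 343/9 + 1925/18) = -1865/24, so the M-coordinate is 1/3.
Check: 2/9 + 4/9 + 1/3 = 1.

(2/9, 4/9, 1/3)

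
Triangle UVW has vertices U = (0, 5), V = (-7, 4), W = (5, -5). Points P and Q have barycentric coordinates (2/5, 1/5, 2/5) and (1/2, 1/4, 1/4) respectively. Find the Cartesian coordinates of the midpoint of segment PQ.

(1/20, 61/40)

Barycentric coordinates of the midpoint are the average: (9/20, 9/40, 13/40).
Converting: (9/20)·U + (9/40)·V + (13/40)·W = (1/20, 61/40).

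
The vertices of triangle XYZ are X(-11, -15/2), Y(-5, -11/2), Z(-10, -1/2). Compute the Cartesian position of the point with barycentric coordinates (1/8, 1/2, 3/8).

(-61/8, -31/8)

W = (1/8)·X + (1/2)·Y + (3/8)·Z.
x-coordinate: (1/8)·(-11) + (1/2)·(-5) + (3/8)·(-10) = -61/8.
y-coordinate: (1/8)·(-15/2) + (1/2)·(-11/2) + (3/8)·(-1/2) = -31/8.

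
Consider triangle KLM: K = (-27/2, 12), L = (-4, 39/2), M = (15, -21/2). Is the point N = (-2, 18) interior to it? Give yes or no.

no

Barycentric coordinates of N: (-7/95, 191/190, 13/190).
The three coordinates are negative, positive, positive; a point is interior exactly when all three are positive.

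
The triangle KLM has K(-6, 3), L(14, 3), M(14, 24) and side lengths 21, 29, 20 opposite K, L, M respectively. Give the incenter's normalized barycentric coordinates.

The incenter has barycentric coordinates proportional to the opposite side lengths: (21 : 29 : 20).
Normalizing by 21+29+20 = 70 gives (3/10, 29/70, 2/7).

(3/10, 29/70, 2/7)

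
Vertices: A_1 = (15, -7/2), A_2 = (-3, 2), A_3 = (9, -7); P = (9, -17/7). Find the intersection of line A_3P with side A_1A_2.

(9, -5/3)

Barycentric coordinates of P with respect to A_1A_2A_3: (4/7, 2/7, 1/7).
On side A_1A_2 the A_3-coordinate is zero; dropping P's A_3-weight 1/7 and renormalizing the remaining 4/7 : 2/7 gives weights 2/3, 1/3 on A_1, A_2.
Q = (2/3)·(15, -7/2) + (1/3)·(-3, 2) = (9, -5/3).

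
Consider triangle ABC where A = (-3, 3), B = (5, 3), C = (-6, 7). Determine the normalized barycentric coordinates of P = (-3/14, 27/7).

Signed area of the reference triangle: [ABC] = ½·((-3)·(3−7) + 5·(7−3) + (-6)·(3−3)) = ½·(12 + 20 + 0) = 16.
[PBC] = ½·((-3/14)·(3−7) + 5·(7−(27/7)) + (-6)·(27/7−3)) = ½·(6/7 + 110/7 − 36/7) = 40/7, so the A-coordinate is (40/7)/16 = 5/14.
[APC] = ½·((-3)·(27/7−7) + (-3/14)·(7−3) + (-6)·(3−(27/7))) = ½·(66/7 − 6/7 + 36/7) = 48/7, so the B-coordinate is 3/7.
[ABP] = ½·((-3)·(3−(27/7)) + 5·(27/7−3) + (-3/14)·(3−3)) = ½·(18/7 + 30/7 + 0) = 24/7, so the C-coordinate is 3/14.
Check: 5/14 + 3/7 + 3/14 = 1.

(5/14, 3/7, 3/14)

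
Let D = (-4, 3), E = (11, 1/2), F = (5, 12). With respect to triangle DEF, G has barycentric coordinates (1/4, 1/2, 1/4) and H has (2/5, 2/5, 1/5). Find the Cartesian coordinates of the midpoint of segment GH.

(191/40, 39/10)

Barycentric coordinates of the midpoint are the average: (13/40, 9/20, 9/40).
Converting: (13/40)·D + (9/20)·E + (9/40)·F = (191/40, 39/10).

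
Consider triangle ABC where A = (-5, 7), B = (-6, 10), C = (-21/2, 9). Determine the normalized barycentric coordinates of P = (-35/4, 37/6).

Signed area of the reference triangle: [ABC] = ½·((-5)·(10−9) + (-6)·(9−7) + (-21/2)·(7−10)) = ½·(-5 − 12 + 63/2) = 29/4.
[PBC] = ½·((-35/4)·(10−9) + (-6)·(9−(37/6)) + (-21/2)·(37/6−10)) = ½·(-35/4 − 17 + 161/4) = 29/4, so the A-coordinate is (29/4)/(29/4) = 1.
[APC] = ½·((-5)·(37/6−9) + (-35/4)·(9−7) + (-21/2)·(7−(37/6))) = ½·(85/6 − 35/2 − 35/4) = -145/24, so the B-coordinate is -5/6.
[ABP] = ½·((-5)·(10−(37/6)) + (-6)·(37/6−7) + (-35/4)·(7−10)) = ½·(-115/6 + 5 + 105/4) = 145/24, so the C-coordinate is 5/6.
Check: 1 − 5/6 + 5/6 = 1.

(1, -5/6, 5/6)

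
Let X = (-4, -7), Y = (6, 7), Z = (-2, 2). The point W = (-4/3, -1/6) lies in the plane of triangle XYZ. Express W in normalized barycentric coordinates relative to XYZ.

Signed area of the reference triangle: [XYZ] = ½·((-4)·(7−2) + 6·(2−(-7)) + (-2)·(-7−7)) = ½·(-20 + 54 + 28) = 31.
[WYZ] = ½·((-4/3)·(7−2) + 6·(2−(-1/6)) + (-2)·(-1/6−7)) = ½·(-20/3 + 13 + 43/3) = 31/3, so the X-coordinate is (31/3)/31 = 1/3.
[XWZ] = ½·((-4)·(-1/6−2) + (-4/3)·(2−(-7)) + (-2)·(-7−(-1/6))) = ½·(26/3 − 12 + 41/3) = 31/6, so the Y-coordinate is 1/6.
[XYW] = ½·((-4)·(7−(-1/6)) + 6·(-1/6−(-7)) + (-4/3)·(-7−7)) = ½·(-86/3 + 41 + 56/3) = 31/2, so the Z-coordinate is 1/2.
Check: 1/3 + 1/6 + 1/2 = 1.

(1/3, 1/6, 1/2)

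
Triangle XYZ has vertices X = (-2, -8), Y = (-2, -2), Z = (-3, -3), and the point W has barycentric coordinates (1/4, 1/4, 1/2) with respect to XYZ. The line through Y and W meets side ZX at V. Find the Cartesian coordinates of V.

(-8/3, -14/3)

Line YW meets ZX where the Y-coordinate vanishes; zeroing W's Y-weight and renormalizing leaves Z, X-weights 1/2 : 1/4 → (2/3, 1/3).
So V = (2/3)·Z + (1/3)·X = (-8/3, -14/3).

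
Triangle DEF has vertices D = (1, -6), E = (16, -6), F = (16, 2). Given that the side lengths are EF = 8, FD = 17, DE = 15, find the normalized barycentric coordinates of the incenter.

The incenter has barycentric coordinates proportional to the opposite side lengths: (8 : 17 : 15).
Normalizing by 8+17+15 = 40 gives (1/5, 17/40, 3/8).

(1/5, 17/40, 3/8)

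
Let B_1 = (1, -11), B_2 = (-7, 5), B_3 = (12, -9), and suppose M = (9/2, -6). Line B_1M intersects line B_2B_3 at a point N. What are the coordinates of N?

Barycentric coordinates of M with respect to B_1B_2B_3: (1/4, 1/4, 1/2).
On side B_2B_3 the B_1-coordinate is zero; dropping M's B_1-weight 1/4 and renormalizing the remaining 1/4 : 1/2 gives weights 1/3, 2/3 on B_2, B_3.
N = (1/3)·(-7, 5) + (2/3)·(12, -9) = (17/3, -13/3).

(17/3, -13/3)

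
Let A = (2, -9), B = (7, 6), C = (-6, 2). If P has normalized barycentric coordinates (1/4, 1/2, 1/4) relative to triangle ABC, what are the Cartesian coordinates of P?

(5/2, 5/4)

P = (1/4)·A + (1/2)·B + (1/4)·C.
x-coordinate: (1/4)·2 + (1/2)·7 + (1/4)·(-6) = 5/2.
y-coordinate: (1/4)·(-9) + (1/2)·6 + (1/4)·2 = 5/4.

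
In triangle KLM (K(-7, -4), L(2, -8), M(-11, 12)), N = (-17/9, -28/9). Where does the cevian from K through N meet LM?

Barycentric coordinates of N with respect to KLM: (1/9, 2/3, 2/9).
On side LM the K-coordinate is zero; dropping N's K-weight 1/9 and renormalizing the remaining 2/3 : 2/9 gives weights 3/4, 1/4 on L, M.
J = (3/4)·(2, -8) + (1/4)·(-11, 12) = (-5/4, -3).

(-5/4, -3)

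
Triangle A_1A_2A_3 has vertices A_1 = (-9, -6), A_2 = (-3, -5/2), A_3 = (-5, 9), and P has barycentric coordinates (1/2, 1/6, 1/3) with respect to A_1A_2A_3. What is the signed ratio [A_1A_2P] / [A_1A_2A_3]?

The signed ratio [A_1A_2P]/[A_1A_2A_3] equals the barycentric coordinate of P at vertex A_3, which is 1/3.

1/3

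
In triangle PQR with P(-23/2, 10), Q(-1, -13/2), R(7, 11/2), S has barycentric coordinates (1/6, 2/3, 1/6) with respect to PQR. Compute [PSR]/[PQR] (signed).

2/3

The signed ratio [PSR]/[PQR] equals the barycentric coordinate of S at vertex Q, which is 2/3.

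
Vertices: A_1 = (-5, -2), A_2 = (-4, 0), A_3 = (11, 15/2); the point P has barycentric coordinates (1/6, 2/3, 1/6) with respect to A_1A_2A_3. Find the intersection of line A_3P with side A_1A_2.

(-21/5, -2/5)

Line A_3P meets A_1A_2 where the A_3-coordinate vanishes; zeroing P's A_3-weight and renormalizing leaves A_1, A_2-weights 1/6 : 2/3 → (1/5, 4/5).
So Q = (1/5)·A_1 + (4/5)·A_2 = (-21/5, -2/5).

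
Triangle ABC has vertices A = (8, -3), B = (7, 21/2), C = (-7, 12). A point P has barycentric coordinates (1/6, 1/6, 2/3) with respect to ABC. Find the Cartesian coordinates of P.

P = (1/6)·A + (1/6)·B + (2/3)·C.
x-coordinate: (1/6)·8 + (1/6)·7 + (2/3)·(-7) = -13/6.
y-coordinate: (1/6)·(-3) + (1/6)·(21/2) + (2/3)·12 = 37/4.

(-13/6, 37/4)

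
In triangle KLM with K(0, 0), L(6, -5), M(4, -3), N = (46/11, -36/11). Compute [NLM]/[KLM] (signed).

1/11

[KLM] = ½·(0·(-5−(-3)) + 6·(-3−0) + 4·(0−(-5))) = ½·(0 − 18 + 20) = 1.
[NLM] = ½·((46/11)·(-5−(-3)) + 6·(-3−(-36/11)) + 4·(-36/11−(-5))) = ½·(-92/11 + 18/11 + 76/11) = 1/11, so the ratio is (1/11)/1 = 1/11.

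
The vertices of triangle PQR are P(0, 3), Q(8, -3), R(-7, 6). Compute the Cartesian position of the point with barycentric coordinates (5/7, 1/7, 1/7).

S = (5/7)·P + (1/7)·Q + (1/7)·R.
x-coordinate: (5/7)·0 + (1/7)·8 + (1/7)·(-7) = 1/7.
y-coordinate: (5/7)·3 + (1/7)·(-3) + (1/7)·6 = 18/7.

(1/7, 18/7)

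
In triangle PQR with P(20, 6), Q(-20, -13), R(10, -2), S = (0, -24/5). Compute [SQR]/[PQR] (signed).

1/5

[PQR] = ½·(20·(-13−(-2)) + (-20)·(-2−6) + 10·(6−(-13))) = ½·(-220 + 160 + 190) = 65.
[SQR] = ½·(0·(-13−(-2)) + (-20)·(-2−(-24/5)) + 10·(-24/5−(-13))) = ½·(0 − 56 + 82) = 13, so the ratio is 13/65 = 1/5.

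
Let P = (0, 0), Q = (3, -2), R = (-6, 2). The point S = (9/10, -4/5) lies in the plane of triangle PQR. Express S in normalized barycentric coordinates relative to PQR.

(2/5, 1/2, 1/10)

Signed area of the reference triangle: [PQR] = ½·(0·(-2−2) + 3·(2−0) + (-6)·(0−(-2))) = ½·(0 + 6 − 12) = -3.
[SQR] = ½·((9/10)·(-2−2) + 3·(2−(-4/5)) + (-6)·(-4/5−(-2))) = ½·(-18/5 + 42/5 − 36/5) = -6/5, so the P-coordinate is (-6/5)/(-3) = 2/5.
[PSR] = ½·(0·(-4/5−2) + (9/10)·(2−0) + (-6)·(0−(-4/5))) = ½·(0 + 9/5 − 24/5) = -3/2, so the Q-coordinate is 1/2.
[PQS] = ½·(0·(-2−(-4/5)) + 3·(-4/5−0) + (9/10)·(0−(-2))) = ½·(0 − 12/5 + 9/5) = -3/10, so the R-coordinate is 1/10.
Check: 2/5 + 1/2 + 1/10 = 1.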